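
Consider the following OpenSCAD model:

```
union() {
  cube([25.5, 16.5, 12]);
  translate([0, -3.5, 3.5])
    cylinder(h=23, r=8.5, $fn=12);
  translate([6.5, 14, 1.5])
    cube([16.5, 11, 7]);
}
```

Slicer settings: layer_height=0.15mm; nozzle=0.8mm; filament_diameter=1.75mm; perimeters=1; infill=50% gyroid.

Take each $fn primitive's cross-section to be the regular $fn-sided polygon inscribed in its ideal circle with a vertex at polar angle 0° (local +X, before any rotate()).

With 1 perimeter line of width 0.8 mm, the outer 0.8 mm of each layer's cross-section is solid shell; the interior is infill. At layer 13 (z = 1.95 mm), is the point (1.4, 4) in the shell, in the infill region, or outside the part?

infill

At z = 1.95 mm: the 25.5×16.5 cube contributes its full rectangle; the cylinder at (0, -3.5) is not intersected at this z (z outside [3.5, 26.5]); the cube at (6.5, 14) (footprint 16.5×11) is included at this height; Combining (union): the regions partially overlap (shared area 41.25 mm²), so overlapping operands fuse into one piece — 1 connected region. Overall, the cross-section is a single solid region. The nearest boundary edge runs (0.00, 0.00)→(0.00, 16.50); distance from the point to it = 1.40 mm. The point is inside the cross-section and 1.40 mm from the nearest boundary — more than the 0.8 mm shell width (1 × 0.8), so it's in the infill interior.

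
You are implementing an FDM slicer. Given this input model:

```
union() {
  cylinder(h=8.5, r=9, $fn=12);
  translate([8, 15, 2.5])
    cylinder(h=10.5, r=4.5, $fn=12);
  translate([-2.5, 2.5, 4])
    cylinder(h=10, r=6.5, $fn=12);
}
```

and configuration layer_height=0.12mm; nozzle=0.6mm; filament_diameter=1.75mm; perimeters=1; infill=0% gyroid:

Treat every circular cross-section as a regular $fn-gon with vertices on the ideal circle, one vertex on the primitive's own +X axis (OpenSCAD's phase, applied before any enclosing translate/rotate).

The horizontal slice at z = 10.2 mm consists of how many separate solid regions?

At z = 10.2 mm: the cylinder is absent (z outside [0, 8.5]); the r=4.5 cylinder at (8, 15) contributes a regular 12-gon of circumradius 4.5; the cylinder at (-2.5, 2.5): section is a regular 12-gon, circumradius r=6.5; Taking the union: the 2 present regions are separate (no shared area or edge), so areas and boundary lengths simply add and each stays a separate island — 2 connected regions. The result has 2 disconnected regions.

2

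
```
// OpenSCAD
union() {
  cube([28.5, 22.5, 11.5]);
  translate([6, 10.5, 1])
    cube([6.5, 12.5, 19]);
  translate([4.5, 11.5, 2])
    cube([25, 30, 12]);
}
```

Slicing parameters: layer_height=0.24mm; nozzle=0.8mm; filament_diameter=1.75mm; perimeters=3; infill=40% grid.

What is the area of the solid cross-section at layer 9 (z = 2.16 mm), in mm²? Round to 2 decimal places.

1127.25 mm²

At z = 2.16 mm: the cube is present — its section is the full 28.5×22.5 rectangle (area 641.25 mm²); the cube at (6, 10.5) (footprint 6.5×12.5) is included at this height (area 81.25 mm²); the cube at (4.5, 11.5) is present — its section is the full 25×30 rectangle (area 750.00 mm²); Merging all regions: the regions partially overlap — summed areas 1472.50 mm² minus the doubly-counted overlap 345.25 mm² gives 1127.25 mm² — area = 1127.25 mm². Overall, the cross-section is a single solid region. Net area = 1127.25 mm².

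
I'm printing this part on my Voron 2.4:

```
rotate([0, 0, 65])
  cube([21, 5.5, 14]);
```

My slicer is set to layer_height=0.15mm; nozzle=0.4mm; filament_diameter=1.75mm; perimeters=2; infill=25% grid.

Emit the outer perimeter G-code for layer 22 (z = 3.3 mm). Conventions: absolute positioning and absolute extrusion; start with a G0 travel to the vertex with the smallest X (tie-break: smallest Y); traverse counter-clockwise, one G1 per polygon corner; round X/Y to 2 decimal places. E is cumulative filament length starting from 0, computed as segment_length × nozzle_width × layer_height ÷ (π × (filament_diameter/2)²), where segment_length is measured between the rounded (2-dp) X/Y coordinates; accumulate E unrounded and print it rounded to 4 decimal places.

G0 X-4.98 Y2.32 Z3.30
G1 X0.00 Y0.00 E0.1370
G1 X8.87 Y19.03 E0.6608
G1 X3.89 Y21.36 E0.7979
G1 X-4.98 Y2.32 E1.3219

At z = 3.3 mm: the cube is present — its section is the full 21×5.5 rectangle; (whole slice rotated 65° about Z — lengths, areas and connectivity unchanged). The outline is a single polygon with 4 vertices. Extrusion per mm of travel: 0.4 × 0.15 / (π × 0.875²) = 0.024945. Accumulating E over each segment gives final E = 1.3219.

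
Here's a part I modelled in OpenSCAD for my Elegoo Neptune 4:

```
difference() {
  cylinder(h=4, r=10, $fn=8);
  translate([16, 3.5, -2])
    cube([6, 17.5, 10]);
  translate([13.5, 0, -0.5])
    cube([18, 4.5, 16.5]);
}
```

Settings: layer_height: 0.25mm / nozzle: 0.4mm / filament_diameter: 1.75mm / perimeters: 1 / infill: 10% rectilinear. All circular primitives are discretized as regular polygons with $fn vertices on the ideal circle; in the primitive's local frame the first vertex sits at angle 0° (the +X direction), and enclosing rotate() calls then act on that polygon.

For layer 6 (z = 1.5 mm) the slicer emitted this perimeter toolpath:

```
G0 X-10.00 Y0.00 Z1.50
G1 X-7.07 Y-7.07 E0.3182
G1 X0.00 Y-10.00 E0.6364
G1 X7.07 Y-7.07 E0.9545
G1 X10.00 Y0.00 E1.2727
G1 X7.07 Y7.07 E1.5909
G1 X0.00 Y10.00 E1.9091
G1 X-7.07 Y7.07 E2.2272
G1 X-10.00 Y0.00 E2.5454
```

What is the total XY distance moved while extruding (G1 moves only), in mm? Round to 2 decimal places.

Sum the Euclidean lengths of each G1 segment: total = 61.22 mm.

61.22 mm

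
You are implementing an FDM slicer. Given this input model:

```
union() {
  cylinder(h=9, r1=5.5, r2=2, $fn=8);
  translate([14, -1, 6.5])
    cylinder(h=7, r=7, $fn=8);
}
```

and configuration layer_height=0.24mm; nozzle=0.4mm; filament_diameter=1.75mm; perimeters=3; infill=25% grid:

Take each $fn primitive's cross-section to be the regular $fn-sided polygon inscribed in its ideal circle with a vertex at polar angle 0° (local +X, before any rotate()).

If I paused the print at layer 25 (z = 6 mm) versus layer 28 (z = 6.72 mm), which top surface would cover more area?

Layer 25 (z = 6): the cone: at t=0.667 of its height the radius interpolates to r₁+(r₂−r₁)t = 3.167, giving a regular 8-gon of that circumradius (area = (8/2)·3.167²·sin(360°/8) = 28.36 mm²); the cylinder at (14, -1) does not reach this height (z outside [6.5, 13.5]); Taking the union: only the cone is present, so the union is just that shape — area = 28.36 mm². So its area = 28.36 mm². Layer 28 (z = 6.72): the cone contributes a regular 8-gon of circumradius 2.887 (interpolated between r1=5.5 and r2=2 at t=0.747) (area = (8/2)·2.887²·sin(360°/8) = 23.57 mm²); the cylinder at (14, -1): section is a regular 8-gon, circumradius r=7 (area = (8/2)·7.000²·sin(360°/8) = 138.59 mm²); Merging all regions: the 2 present regions are separate (no shared area or edge), so areas and boundary lengths simply add and each stays a separate island — area = 162.16 mm². So its area = 162.16 mm². Layer 28 is larger (162.16 vs 28.36 mm²).

layer 28 (z = 6.72 mm)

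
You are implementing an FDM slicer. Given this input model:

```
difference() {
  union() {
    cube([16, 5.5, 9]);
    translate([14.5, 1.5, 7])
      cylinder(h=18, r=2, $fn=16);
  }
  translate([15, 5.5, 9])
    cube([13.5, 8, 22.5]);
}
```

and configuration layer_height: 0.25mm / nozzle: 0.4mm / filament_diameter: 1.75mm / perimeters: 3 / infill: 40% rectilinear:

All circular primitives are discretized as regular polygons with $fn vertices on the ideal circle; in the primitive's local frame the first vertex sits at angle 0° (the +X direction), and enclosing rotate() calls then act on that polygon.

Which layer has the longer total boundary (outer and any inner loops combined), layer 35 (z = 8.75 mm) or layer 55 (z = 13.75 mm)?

layer 35 (z = 8.75 mm)

Layer 35 (z = 8.75): the cube (footprint 16×5.5) is included at this height (perimeter 43.00 mm); the cylinder at (14.5, 1.5): section is a regular 16-gon, circumradius r=2 (perimeter = 2·16·2.000·sin(180°/16) = 12.49 mm); Merging all regions: the regions partially overlap (shared area 10.59 mm²), so the edge portions inside another operand are dropped and the merged outline is re-measured after clipping — boundary = 43.48 mm; the cube at (15, 5.5) does not reach this height (z outside [9, 31.5]); Subtracting the remaining from the first: none of the subtracted shapes is present at this height, so that combined region is unchanged — boundary = 43.48 mm. So its perimeter = 43.48 mm. Layer 55 (z = 13.75): the cube is absent (z outside [0, 9]); the r=2 cylinder at (14.5, 1.5) contributes a regular 16-gon of circumradius 2 (perimeter = 2·16·2.000·sin(180°/16) = 12.49 mm); Combining (union): only the r=2 cylinder at (14.5, 1.5) is present, so the union is just that shape — boundary = 12.49 mm; the cube at (15, 5.5) is present — its section is the full 13.5×8 rectangle (perimeter 43.00 mm); Subtracting the remaining from the first: starting from the result so far, the 13.5×8 cube at (15, 5.5) misses the remaining region (no effect) — boundary = 12.49 mm. So its perimeter = 12.49 mm. Layer 35 is larger (43.48 vs 12.49 mm).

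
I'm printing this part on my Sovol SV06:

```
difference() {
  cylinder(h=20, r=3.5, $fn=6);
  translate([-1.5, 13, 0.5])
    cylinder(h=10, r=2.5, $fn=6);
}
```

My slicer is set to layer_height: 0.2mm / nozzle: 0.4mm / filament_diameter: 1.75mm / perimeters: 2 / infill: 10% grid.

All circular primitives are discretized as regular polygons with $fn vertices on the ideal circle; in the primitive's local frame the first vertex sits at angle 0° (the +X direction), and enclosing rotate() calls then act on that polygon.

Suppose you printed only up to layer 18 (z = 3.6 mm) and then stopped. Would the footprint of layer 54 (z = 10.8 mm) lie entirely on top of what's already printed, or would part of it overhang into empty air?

Compare the two slices. At z = 3.6: the r=3.5 cylinder contributes a regular 6-gon of circumradius 3.5 (area = (6/2)·3.500²·sin(360°/6) = 31.83 mm²); the r=2.5 cylinder at (-1.5, 13) contributes a regular 6-gon of circumradius 2.5 (area = (6/2)·2.500²·sin(360°/6) = 16.24 mm²); Subtracting the remaining from the first: starting from the r=3.5 cylinder (31.83 mm²), the r=2.5 cylinder at (-1.5, 13) misses the remaining region (no effect) — area = 31.83 mm². At z = 10.8: the cylinder: section is a regular 6-gon, circumradius r=3.5 (area = (6/2)·3.500²·sin(360°/6) = 31.83 mm²); the cylinder at (-1.5, 13) does not reach this height (z outside [0.5, 10.5]); Taking the first minus the rest: none of the subtracted shapes is present at this height, so the r=3.5 cylinder is unchanged — area = 31.83 mm². Checking containment: the cross-section at z = 10.8 is a subset of the cross-section at z = 3.6.

entirely on top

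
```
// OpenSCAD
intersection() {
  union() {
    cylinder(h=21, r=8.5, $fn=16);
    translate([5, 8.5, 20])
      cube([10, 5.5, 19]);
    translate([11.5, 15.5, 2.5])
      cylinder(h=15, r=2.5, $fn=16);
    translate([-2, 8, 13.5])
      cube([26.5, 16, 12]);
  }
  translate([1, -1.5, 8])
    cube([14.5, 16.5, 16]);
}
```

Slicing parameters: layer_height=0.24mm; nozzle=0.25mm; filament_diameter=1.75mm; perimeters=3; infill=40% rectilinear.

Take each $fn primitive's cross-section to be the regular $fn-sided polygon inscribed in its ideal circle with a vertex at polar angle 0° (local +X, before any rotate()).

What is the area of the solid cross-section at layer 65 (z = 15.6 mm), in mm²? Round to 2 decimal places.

159.20 mm²

At z = 15.6 mm: the cylinder: section is a regular 16-gon, circumradius r=8.5 (area = (16/2)·8.500²·sin(360°/16) = 221.19 mm²); the cube at (5, 8.5) is absent (z outside [20, 39]); the r=2.5 cylinder at (11.5, 15.5) contributes a regular 16-gon of circumradius 2.5 (area = (16/2)·2.500²·sin(360°/16) = 19.13 mm²); the 26.5×16 cube at (-2, 8) contributes its full rectangle (area 424.00 mm²); Combining (union): the regions partially overlap — summed areas 664.33 mm² minus the doubly-counted overlap 20.36 mm² gives 643.96 mm² — area = 643.96 mm²; the cube at (1, -1.5) is present — its section is the full 14.5×16.5 rectangle (area 239.25 mm²); Taking the intersection: the 14.5×16.5 cube at (1, -1.5) partially overlaps that combined region; clipping to the common part keeps 159.20 mm² — area = 159.20 mm². Overall, the cross-section is a single solid region. Net area = 159.20 mm².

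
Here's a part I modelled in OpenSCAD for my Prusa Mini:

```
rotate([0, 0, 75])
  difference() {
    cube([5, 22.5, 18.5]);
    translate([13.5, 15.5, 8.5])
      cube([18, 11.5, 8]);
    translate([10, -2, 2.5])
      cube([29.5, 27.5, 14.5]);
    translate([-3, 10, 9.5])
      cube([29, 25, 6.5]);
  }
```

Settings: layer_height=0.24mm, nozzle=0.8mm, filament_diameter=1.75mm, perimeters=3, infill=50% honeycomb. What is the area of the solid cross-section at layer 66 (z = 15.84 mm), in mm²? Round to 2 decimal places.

50.00 mm²

At z = 15.84 mm: the cube (footprint 5×22.5) is included at this height (area 112.50 mm²); the 18×11.5 cube at (13.5, 15.5) contributes its full rectangle (area 207.00 mm²); the cube at (10, -2) (footprint 29.5×27.5) is included at this height (area 811.25 mm²); the cube at (-3, 10) is present — its section is the full 29×25 rectangle (area 725.00 mm²); After the difference (first − rest): starting from the 5×22.5 cube (112.50 mm²), the 18×11.5 cube at (13.5, 15.5) misses the remaining region (no effect); the 29.5×27.5 cube at (10, -2) misses the remaining region (no effect); the 29×25 cube at (-3, 10) partially overlaps it — only the 62.50 mm² overlap (of its 725.00 mm²) is removed, clipping the outline — area = 50.00 mm²; (rotated 75° about Z; rotation is an isometry so areas/perimeters/island counts are preserved). Overall, the cross-section is a single solid region. Net area = 50.00 mm².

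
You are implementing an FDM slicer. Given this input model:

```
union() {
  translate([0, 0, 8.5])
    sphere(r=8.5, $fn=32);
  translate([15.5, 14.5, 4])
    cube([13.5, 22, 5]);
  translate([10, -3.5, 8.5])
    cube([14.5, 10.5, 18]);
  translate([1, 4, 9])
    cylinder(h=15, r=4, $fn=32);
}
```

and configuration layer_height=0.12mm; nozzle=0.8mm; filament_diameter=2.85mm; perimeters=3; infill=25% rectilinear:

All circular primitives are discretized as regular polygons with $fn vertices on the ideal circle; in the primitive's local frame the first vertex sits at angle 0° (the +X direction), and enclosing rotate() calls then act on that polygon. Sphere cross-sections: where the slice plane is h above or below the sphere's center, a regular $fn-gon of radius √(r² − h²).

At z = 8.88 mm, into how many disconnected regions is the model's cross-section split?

At z = 8.88 mm: the r=8.5 sphere slices to a regular 32-gon of circumradius 8.492 (√(r²−h²) with h=0.38 from center); the cube at (15.5, 14.5) (footprint 13.5×22) is included at this height; the cube at (10, -3.5) (footprint 14.5×10.5) is included at this height; the cylinder at (1, 4) does not reach this height (z outside [9, 24]); Merging all regions: the 3 present regions are separate (no shared area or edge), so areas and boundary lengths simply add and each stays a separate island — 3 connected regions. The result has 3 disconnected regions.

3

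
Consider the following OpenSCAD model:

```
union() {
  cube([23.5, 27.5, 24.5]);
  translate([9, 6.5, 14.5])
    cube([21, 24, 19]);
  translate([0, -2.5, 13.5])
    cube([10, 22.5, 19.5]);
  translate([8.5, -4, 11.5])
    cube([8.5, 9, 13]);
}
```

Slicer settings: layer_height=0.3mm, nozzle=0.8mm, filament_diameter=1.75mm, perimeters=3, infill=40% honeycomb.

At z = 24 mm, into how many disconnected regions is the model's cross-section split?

At z = 24 mm: the cube (footprint 23.5×27.5) is included at this height; the cube at (9, 6.5) is present — its section is the full 21×24 rectangle; the cube at (0, -2.5) is present — its section is the full 10×22.5 rectangle; the cube at (8.5, -4) (footprint 8.5×9) is included at this height; Merging all regions: the regions partially overlap (shared area 550.75 mm²), so overlapping operands fuse into one piece — 1 connected region. The result has 1 disconnected region.

1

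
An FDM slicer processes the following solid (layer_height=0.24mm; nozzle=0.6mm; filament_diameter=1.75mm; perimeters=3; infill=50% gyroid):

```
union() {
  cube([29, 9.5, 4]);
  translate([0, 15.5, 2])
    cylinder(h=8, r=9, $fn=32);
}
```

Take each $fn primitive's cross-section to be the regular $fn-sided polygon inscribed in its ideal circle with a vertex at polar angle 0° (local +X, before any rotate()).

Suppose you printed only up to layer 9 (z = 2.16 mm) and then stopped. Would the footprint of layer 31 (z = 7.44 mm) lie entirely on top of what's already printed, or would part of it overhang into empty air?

entirely on top

Compare the two slices. At z = 2.16: the 29×9.5 cube contributes its full rectangle (area 275.50 mm²); the r=9 cylinder at (0, 15.5) gives a regular 32-gon of circumradius 9 (constant along its height) (area = (32/2)·9.000²·sin(360°/32) = 252.84 mm²); Merging all regions: the regions partially overlap — summed areas 528.34 mm² minus the doubly-counted overlap 13.73 mm² gives 514.61 mm² — area = 514.61 mm². At z = 7.44: the cube is not intersected at this z (z outside [0, 4]); the cylinder at (0, 15.5): section is a regular 32-gon, circumradius r=9 (area = (32/2)·9.000²·sin(360°/32) = 252.84 mm²); Merging all regions: only the r=9 cylinder at (0, 15.5) is present, so the union is just that shape — area = 252.84 mm². Checking containment: the cross-section at z = 7.44 is a subset of the cross-section at z = 2.16.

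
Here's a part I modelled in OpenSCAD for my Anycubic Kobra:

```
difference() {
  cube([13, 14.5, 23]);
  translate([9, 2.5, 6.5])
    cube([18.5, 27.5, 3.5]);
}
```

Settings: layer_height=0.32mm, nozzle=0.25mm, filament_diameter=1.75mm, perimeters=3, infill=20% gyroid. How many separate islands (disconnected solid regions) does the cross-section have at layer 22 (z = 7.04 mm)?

1

At z = 7.04 mm: the cube is present — its section is the full 13×14.5 rectangle; the cube at (9, 2.5) (footprint 18.5×27.5) is included at this height; After the difference (first − rest): starting from the 13×14.5 cube, the 18.5×27.5 cube at (9, 2.5) partially overlaps it — only the 48.00 mm² overlap (of its 508.75 mm²) is removed, clipping the outline — 1 connected region. Overall, the cross-section is a single solid region. Island count = 1.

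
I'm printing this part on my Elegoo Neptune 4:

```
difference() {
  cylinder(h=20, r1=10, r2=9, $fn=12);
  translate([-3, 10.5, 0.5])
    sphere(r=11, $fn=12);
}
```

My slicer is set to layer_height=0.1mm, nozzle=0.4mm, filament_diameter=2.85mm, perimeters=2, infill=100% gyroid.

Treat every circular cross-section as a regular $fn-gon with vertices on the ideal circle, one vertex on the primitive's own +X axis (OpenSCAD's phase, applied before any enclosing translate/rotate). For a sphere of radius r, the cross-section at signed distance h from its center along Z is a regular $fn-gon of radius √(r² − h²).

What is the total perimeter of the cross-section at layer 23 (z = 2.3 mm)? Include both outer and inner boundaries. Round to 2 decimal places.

60.17 mm

At z = 2.3 mm: the cone (r1=10→r2=9) has section circumradius 9.885 here — a regular 12-gon (perimeter = 2·12·9.885·sin(180°/12) = 61.40 mm); the r=11 sphere at (-3, 10.5) contributes a regular 12-gon of circumradius √(11²−1.8²) = 10.852 (perimeter = 2·12·10.852·sin(180°/12) = 67.41 mm); Taking the first minus the rest: starting from the cone, the r=11 sphere at (-3, 10.5) partially overlaps it — only the 112.39 mm² overlap (of its 353.28 mm²) is removed, clipping the outline — boundary = 60.17 mm. Overall, the cross-section is a single solid region. Total boundary length (outer) = 60.17 mm.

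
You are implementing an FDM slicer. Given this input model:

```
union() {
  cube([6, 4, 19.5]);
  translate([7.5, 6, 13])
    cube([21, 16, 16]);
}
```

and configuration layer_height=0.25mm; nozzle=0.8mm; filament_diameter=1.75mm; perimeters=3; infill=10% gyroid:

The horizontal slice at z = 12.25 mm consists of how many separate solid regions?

1

At z = 12.25 mm: the 6×4 cube contributes its full rectangle; the cube at (7.5, 6) is absent (z outside [13, 29]); Combining (union): only the 6×4 cube is present, so the union is just that shape — 1 connected region. The result has 1 disconnected region.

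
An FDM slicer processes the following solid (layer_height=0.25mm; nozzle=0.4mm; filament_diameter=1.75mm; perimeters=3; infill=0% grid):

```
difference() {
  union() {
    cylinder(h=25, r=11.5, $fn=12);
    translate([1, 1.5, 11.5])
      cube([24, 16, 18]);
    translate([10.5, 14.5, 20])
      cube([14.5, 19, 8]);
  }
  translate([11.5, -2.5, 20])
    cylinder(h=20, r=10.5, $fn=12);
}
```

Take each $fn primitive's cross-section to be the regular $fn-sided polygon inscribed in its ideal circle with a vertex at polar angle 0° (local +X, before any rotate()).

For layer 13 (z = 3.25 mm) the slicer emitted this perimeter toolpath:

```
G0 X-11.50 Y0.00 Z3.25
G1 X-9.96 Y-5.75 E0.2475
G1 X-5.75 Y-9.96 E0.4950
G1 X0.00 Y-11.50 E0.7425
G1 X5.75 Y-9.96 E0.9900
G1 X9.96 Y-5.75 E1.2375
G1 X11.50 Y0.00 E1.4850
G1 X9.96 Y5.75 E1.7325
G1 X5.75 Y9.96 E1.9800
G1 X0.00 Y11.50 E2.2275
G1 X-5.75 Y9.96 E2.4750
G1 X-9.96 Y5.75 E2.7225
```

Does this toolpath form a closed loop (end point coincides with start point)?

Start point (G0): (-11.50, 0.00). End point (last G1): the path does not return to the start — open.

no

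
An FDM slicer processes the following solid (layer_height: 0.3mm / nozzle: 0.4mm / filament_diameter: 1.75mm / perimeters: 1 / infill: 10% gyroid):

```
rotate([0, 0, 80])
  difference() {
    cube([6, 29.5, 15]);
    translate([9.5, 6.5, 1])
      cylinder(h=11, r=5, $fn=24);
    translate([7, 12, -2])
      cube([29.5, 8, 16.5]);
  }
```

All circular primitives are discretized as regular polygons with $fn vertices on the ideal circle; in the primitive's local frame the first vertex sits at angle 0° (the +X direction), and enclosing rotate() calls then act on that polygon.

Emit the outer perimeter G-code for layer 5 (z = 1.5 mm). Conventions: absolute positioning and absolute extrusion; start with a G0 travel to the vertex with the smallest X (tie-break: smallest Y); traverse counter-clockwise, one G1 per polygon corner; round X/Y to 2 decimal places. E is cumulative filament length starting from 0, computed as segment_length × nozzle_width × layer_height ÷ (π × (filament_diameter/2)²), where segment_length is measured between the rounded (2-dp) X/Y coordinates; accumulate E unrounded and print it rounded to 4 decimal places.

At z = 1.5 mm: the 6×29.5 cube contributes its full rectangle; the r=5 cylinder at (9.5, 6.5) gives a regular 24-gon of circumradius 5 (constant along its height); the 29.5×8 cube at (7, 12) contributes its full rectangle; After the difference (first − rest): starting from the 6×29.5 cube, the r=5 cylinder at (9.5, 6.5) partially overlaps it — only the 7.16 mm² overlap (of its 77.65 mm²) is removed, clipping the outline; the 29.5×8 cube at (7, 12) misses the remaining region (no effect) — 1 connected region; (rotated 80° about Z; rotation is an isometry so areas/perimeters/island counts are preserved). The outline is a single polygon with 13 vertices. Extrusion per mm of travel: 0.4 × 0.3 / (π × 0.875²) = 0.049890. Accumulating E over each segment gives final E = 3.5820.

G0 X-29.05 Y5.12 Z1.50
G1 X0.00 Y0.00 E1.4716
G1 X1.04 Y5.91 E1.7710
G1 X-1.85 Y6.42 E1.9174
G1 X-1.88 Y6.39 E1.9196
G1 X-3.04 Y5.79 E1.9847
G1 X-4.32 Y5.50 E2.0502
G1 X-5.62 Y5.56 E2.1151
G1 X-6.86 Y5.95 E2.1800
G1 X-7.97 Y6.65 E2.2454
G1 X-8.85 Y7.62 E2.3108
G1 X-8.87 Y7.66 E2.3130
G1 X-28.01 Y11.03 E3.2826
G1 X-29.05 Y5.12 E3.5820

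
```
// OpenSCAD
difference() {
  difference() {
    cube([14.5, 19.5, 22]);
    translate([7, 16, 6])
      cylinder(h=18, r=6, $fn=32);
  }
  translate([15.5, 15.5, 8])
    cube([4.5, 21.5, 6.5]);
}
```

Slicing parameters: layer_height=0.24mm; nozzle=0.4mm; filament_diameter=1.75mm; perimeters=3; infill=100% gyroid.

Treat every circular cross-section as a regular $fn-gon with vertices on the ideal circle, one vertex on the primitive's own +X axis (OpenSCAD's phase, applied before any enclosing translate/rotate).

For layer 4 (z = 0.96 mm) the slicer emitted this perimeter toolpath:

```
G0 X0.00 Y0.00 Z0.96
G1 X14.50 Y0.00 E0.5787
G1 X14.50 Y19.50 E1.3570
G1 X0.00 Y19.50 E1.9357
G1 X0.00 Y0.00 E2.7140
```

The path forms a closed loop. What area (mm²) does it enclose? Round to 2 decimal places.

Apply the shoelace formula to the sequence of (X, Y) vertices; enclosed area = 282.75 mm².

282.75 mm²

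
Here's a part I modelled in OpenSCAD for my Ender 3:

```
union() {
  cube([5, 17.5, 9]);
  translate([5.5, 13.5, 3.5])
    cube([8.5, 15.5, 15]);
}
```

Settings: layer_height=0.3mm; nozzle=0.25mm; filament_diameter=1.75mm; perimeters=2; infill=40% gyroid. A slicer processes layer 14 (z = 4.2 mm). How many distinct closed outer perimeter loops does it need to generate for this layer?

2

At z = 4.2 mm: the 5×17.5 cube contributes its full rectangle; the cube at (5.5, 13.5) (footprint 8.5×15.5) is included at this height; Merging all regions: the 2 present regions are separate (no shared area or edge), so areas and boundary lengths simply add and each stays a separate island — 2 connected regions. The result has 2 disconnected regions.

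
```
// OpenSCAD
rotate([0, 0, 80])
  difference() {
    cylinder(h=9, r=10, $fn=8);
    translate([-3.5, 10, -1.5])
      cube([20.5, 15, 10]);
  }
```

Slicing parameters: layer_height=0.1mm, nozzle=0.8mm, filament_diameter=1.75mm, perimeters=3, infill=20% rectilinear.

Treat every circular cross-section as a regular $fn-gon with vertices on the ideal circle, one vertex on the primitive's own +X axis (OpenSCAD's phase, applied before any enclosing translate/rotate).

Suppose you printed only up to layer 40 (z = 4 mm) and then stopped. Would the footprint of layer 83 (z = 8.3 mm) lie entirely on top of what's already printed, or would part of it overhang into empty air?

Compare the two slices. At z = 4: the cylinder: section is a regular 8-gon, circumradius r=10 (area = (8/2)·10.000²·sin(360°/8) = 282.84 mm²); the 20.5×15 cube at (-3.5, 10) contributes its full rectangle (area 307.50 mm²); Taking the first minus the rest: starting from the r=10 cylinder (282.84 mm²), the 20.5×15 cube at (-3.5, 10) misses the remaining region (no effect) — area = 282.84 mm²; (whole slice rotated 80° about Z — lengths, areas and connectivity unchanged). At z = 8.3: the r=10 cylinder contributes a regular 8-gon of circumradius 10 (area = (8/2)·10.000²·sin(360°/8) = 282.84 mm²); the cube at (-3.5, 10) is present — its section is the full 20.5×15 rectangle (area 307.50 mm²); After the difference (first − rest): starting from the r=10 cylinder (282.84 mm²), the 20.5×15 cube at (-3.5, 10) misses the remaining region (no effect) — area = 282.84 mm²; (rotated 80° about Z; rotation is an isometry so areas/perimeters/island counts are preserved). Checking containment: the cross-section at z = 8.3 is a subset of the cross-section at z = 4.

entirely on top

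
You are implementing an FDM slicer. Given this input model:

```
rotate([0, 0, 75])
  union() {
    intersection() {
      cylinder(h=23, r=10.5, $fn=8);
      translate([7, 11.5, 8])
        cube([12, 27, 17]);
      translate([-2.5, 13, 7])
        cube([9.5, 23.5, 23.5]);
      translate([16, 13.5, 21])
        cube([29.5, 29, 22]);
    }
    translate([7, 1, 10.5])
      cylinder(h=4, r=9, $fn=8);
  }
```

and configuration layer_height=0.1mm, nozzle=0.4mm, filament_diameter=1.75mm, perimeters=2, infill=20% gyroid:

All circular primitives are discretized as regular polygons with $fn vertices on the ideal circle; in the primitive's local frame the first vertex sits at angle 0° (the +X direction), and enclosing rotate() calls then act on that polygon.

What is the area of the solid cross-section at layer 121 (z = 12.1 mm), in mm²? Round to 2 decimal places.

At z = 12.1 mm: the r=10.5 cylinder contributes a regular 8-gon of circumradius 10.5 (area = (8/2)·10.500²·sin(360°/8) = 311.83 mm²); the cube at (7, 11.5) is present — its section is the full 12×27 rectangle (area 324.00 mm²); the cube at (-2.5, 13) is present — its section is the full 9.5×23.5 rectangle (area 223.25 mm²); the cube at (16, 13.5) does not reach this height (z outside [21, 43]); Taking the intersection: at least one operand is absent at this height, so nothing remains; the cylinder at (7, 1): section is a regular 8-gon, circumradius r=9 (area = (8/2)·9.000²·sin(360°/8) = 229.10 mm²); Merging all regions: only the r=9 cylinder at (7, 1) is present, so the union is just that shape — area = 229.10 mm²; (whole slice rotated 75° about Z — lengths, areas and connectivity unchanged). Overall, the cross-section is a single solid region. Net area = 229.10 mm².

229.10 mm²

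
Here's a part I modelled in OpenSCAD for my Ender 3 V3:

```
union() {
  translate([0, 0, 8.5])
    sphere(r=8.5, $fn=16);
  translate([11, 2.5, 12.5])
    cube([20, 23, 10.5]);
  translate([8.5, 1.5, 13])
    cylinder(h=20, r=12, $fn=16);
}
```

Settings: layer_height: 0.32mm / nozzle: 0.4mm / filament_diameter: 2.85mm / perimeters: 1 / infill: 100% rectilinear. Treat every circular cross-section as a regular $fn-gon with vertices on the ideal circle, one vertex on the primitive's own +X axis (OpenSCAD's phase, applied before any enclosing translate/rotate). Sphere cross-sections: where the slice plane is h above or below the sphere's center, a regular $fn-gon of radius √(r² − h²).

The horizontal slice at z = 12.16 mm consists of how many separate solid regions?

At z = 12.16 mm: the r=8.5 sphere contributes a regular 16-gon of circumradius √(8.5²−3.66²) = 7.672; the cube at (11, 2.5) does not reach this height (z outside [12.5, 23]); the cylinder at (8.5, 1.5) does not reach this height (z outside [13, 33]); Merging all regions: only the r=8.5 sphere is present, so the union is just that shape — 1 connected region. The result has 1 disconnected region.

1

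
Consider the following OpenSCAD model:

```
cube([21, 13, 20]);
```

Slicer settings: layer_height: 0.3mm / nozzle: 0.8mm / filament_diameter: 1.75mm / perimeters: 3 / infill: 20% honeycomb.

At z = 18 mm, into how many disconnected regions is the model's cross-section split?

At z = 18 mm: the 21×13 cube contributes its full rectangle. The result has 1 disconnected region.

1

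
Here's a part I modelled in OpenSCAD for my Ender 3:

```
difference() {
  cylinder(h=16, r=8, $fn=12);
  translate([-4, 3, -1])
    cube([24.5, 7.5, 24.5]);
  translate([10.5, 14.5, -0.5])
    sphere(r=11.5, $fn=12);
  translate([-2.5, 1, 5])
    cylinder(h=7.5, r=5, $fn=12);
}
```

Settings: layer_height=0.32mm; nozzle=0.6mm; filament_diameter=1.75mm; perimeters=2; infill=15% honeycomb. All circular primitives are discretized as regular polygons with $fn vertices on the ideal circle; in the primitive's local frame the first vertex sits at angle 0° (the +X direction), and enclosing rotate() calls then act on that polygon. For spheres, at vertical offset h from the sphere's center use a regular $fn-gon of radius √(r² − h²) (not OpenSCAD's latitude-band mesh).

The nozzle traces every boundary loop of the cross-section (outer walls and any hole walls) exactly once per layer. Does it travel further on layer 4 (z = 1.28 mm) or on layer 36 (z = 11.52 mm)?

layer 36 (z = 11.52 mm)

Layer 4 (z = 1.28): the r=8 cylinder gives a regular 12-gon of circumradius 8 (constant along its height) (perimeter = 2·12·8.000·sin(180°/12) = 49.69 mm); the cube at (-4, 3) is present — its section is the full 24.5×7.5 rectangle (perimeter 64.00 mm); the sphere at (10.5, 14.5): section is a regular 12-gon, circumradius = √(r²−h²) = √(11.5²−1.78²) = 11.361 (perimeter = 2·12·11.361·sin(180°/12) = 70.57 mm); the cylinder at (-2.5, 1) does not reach this height (z outside [5, 12.5]); Taking the first minus the rest: starting from the r=8 cylinder, the 24.5×7.5 cube at (-4, 3) partially overlaps it — only the 43.06 mm² overlap (of its 183.75 mm²) is removed, clipping the outline; the r=11.5 sphere at (10.5, 14.5) misses the remaining region (no effect) — boundary = 51.36 mm. So its perimeter = 51.36 mm. Layer 36 (z = 11.52): the cylinder: section is a regular 12-gon, circumradius r=8 (perimeter = 2·12·8.000·sin(180°/12) = 49.69 mm); the 24.5×7.5 cube at (-4, 3) contributes its full rectangle (perimeter 64.00 mm); the sphere at (10.5, 14.5) is not intersected at this z (|z−center|=12.020 > r=11.5); the r=5 cylinder at (-2.5, 1) gives a regular 12-gon of circumradius 5 (constant along its height) (perimeter = 2·12·5.000·sin(180°/12) = 31.06 mm); Subtracting the remaining from the first: starting from the r=8 cylinder, the 24.5×7.5 cube at (-4, 3) partially overlaps it — only the 43.06 mm² overlap (of its 183.75 mm²) is removed, clipping the outline; the r=5 cylinder at (-2.5, 1) partially overlaps it — only the 61.52 mm² overlap (of its 75.00 mm²) is removed, clipping the outline — boundary = 66.61 mm. So its perimeter = 66.61 mm. Layer 36 is larger (66.61 vs 51.36 mm).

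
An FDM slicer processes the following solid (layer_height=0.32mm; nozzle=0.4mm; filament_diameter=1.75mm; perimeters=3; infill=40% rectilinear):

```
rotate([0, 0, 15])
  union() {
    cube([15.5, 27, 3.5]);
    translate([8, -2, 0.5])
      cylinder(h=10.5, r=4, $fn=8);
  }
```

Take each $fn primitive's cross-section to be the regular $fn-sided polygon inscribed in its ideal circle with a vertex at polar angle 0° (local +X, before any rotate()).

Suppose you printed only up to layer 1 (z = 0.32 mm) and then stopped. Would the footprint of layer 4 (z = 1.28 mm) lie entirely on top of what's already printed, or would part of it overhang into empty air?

part overhangs

Compare the two slices. At z = 0.32: the cube is present — its section is the full 15.5×27 rectangle (area 418.50 mm²); the cylinder at (8, -2) is absent (z outside [0.5, 11]); Merging all regions: only the 15.5×27 cube is present, so the union is just that shape — area = 418.50 mm²; (rotated 15° about Z; rotation is an isometry so areas/perimeters/island counts are preserved). At z = 1.28: the cube is present — its section is the full 15.5×27 rectangle (area 418.50 mm²); the r=4 cylinder at (8, -2) contributes a regular 8-gon of circumradius 4 (area = (8/2)·4.000²·sin(360°/8) = 45.25 mm²); Combining (union): the regions partially overlap — summed areas 463.75 mm² minus the doubly-counted overlap 8.28 mm² gives 455.47 mm² — area = 455.47 mm²; (whole slice rotated 15° about Z — lengths, areas and connectivity unchanged). Checking containment: at z = 1.28 the cross-section extends beyond the z = 0.32 cross-section by about 36.97 mm².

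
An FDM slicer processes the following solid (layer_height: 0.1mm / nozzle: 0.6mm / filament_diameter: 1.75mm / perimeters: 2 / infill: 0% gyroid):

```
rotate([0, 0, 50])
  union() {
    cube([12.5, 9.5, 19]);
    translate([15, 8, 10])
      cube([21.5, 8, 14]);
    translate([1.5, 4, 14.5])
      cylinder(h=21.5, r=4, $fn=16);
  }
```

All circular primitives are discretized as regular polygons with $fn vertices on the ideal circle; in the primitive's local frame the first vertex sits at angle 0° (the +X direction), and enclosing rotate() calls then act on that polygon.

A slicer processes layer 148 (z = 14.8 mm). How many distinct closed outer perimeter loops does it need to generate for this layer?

At z = 14.8 mm: the 12.5×9.5 cube contributes its full rectangle; the cube at (15, 8) (footprint 21.5×8) is included at this height; the r=4 cylinder at (1.5, 4) gives a regular 16-gon of circumradius 4 (constant along its height); Merging all regions: the regions partially overlap (shared area 36.04 mm²), so overlapping operands fuse into one piece — 2 connected regions; (whole slice rotated 50° about Z — lengths, areas and connectivity unchanged). The result has 2 disconnected regions.

2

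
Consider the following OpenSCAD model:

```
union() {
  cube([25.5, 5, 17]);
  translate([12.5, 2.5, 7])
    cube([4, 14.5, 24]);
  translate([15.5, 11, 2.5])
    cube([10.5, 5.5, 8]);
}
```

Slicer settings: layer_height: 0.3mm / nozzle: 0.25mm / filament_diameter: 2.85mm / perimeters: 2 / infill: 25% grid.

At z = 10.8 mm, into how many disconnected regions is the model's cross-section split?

At z = 10.8 mm: the 25.5×5 cube contributes its full rectangle; the cube at (12.5, 2.5) is present — its section is the full 4×14.5 rectangle; the cube at (15.5, 11) is not intersected at this z (z outside [2.5, 10.5]); Combining (union): the regions partially overlap (shared area 10.00 mm²), so overlapping operands fuse into one piece — 1 connected region. The result has 1 disconnected region.

1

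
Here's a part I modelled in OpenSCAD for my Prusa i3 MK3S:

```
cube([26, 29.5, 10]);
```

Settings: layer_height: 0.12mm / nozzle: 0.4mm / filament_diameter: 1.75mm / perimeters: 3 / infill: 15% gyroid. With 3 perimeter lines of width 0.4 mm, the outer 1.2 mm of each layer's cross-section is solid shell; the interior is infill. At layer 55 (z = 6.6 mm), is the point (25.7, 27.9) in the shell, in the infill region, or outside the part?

shell

At z = 6.6 mm: the cube (footprint 26×29.5) is included at this height. Overall, the cross-section is a single solid region. The nearest boundary edge runs (26.00, 0.00)→(26.00, 29.50); distance from the point to it = 0.30 mm. The point is inside the cross-section, 0.30 mm from the nearest boundary — within the 1.2 mm shell band (3 × 0.4).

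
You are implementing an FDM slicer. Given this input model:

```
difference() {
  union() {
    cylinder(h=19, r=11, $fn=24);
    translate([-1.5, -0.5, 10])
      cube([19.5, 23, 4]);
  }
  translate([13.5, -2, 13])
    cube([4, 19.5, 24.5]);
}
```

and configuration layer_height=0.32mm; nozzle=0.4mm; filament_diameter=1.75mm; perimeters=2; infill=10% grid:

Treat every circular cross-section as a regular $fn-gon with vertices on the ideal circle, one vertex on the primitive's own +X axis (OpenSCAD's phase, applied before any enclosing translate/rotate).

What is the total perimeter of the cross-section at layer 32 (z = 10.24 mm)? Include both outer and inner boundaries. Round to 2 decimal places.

At z = 10.24 mm: the r=11 cylinder contributes a regular 24-gon of circumradius 11 (perimeter = 2·24·11.000·sin(180°/24) = 68.92 mm); the 19.5×23 cube at (-1.5, -0.5) contributes its full rectangle (perimeter 85.00 mm); Combining (union): the regions partially overlap (shared area 116.54 mm²), so the edge portions inside another operand are dropped and the merged outline is re-measured after clipping — boundary = 110.93 mm; the cube at (13.5, -2) does not reach this height (z outside [13, 37.5]); Subtracting the remaining from the first: none of the subtracted shapes is present at this height, so that combined region is unchanged — boundary = 110.93 mm. Overall, the cross-section is a single solid region. Total boundary length (outer) = 110.93 mm.

110.93 mm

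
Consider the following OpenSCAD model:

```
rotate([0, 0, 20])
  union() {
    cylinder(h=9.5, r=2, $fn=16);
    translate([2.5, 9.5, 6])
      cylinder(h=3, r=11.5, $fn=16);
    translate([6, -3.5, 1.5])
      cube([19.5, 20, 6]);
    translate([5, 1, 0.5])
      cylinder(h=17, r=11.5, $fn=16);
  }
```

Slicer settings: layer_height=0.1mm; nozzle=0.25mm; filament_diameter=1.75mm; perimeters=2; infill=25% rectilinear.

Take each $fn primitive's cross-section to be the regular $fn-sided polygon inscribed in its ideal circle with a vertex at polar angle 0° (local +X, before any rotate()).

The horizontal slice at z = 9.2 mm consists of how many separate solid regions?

1

At z = 9.2 mm: the r=2 cylinder contributes a regular 16-gon of circumradius 2; the cylinder at (2.5, 9.5) is absent (z outside [6, 9]); the cube at (6, -3.5) is absent (z outside [1.5, 7.5]); the r=11.5 cylinder at (5, 1) contributes a regular 16-gon of circumradius 11.5; Taking the union: the r=2 cylinder lies entirely inside the r=11.5 cylinder at (5, 1), so the union is just the r=11.5 cylinder at (5, 1) — 1 connected region; (whole slice rotated 20° about Z — lengths, areas and connectivity unchanged). The result has 1 disconnected region.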